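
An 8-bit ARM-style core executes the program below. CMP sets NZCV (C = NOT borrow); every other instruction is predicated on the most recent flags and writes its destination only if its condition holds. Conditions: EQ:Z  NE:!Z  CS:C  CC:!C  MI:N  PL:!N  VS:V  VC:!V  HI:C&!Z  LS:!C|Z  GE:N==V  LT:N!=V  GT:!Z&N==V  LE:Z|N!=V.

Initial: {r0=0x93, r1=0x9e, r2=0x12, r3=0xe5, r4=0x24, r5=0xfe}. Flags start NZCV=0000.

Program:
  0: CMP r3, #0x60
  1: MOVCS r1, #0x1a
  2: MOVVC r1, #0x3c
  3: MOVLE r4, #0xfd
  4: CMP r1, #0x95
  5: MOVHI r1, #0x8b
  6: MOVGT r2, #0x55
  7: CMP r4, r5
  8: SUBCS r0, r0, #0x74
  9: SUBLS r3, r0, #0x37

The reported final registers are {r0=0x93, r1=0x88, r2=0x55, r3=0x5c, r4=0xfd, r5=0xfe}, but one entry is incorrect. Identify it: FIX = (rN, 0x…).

FIX = (r1, 0x3c)

[0] flags=1010 → (cmp)
[1] flags=1010 CS?T → r1=0x1a
[2] flags=1010 VC?T → r1=0x3c
[3] flags=1010 LE?T → r4=0xfd
[4] flags=1001 → (cmp)
[5] flags=1001 HI?F → skip
[6] flags=1001 GT?T → r2=0x55
[7] flags=1000 → (cmp)
[8] flags=1000 CS?F → skip
[9] flags=1000 LS?T → r3=0x5c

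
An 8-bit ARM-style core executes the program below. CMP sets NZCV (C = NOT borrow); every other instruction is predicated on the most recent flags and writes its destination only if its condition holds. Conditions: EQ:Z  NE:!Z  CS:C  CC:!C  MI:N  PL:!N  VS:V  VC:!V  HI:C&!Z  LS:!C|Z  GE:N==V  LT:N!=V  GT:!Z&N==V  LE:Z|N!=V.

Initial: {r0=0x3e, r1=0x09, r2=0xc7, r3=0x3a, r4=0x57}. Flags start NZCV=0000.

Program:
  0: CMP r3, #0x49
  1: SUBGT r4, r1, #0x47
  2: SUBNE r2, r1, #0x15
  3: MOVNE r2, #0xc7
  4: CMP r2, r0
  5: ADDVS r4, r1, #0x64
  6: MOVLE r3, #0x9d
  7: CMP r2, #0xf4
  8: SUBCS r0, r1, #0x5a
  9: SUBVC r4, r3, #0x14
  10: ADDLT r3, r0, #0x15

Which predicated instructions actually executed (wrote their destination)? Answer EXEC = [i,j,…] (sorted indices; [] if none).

EXEC = [2,3,6,9,10]

[0] flags=1000 → (cmp)
[1] flags=1000 GT?F → skip
[2] flags=1000 NE?T → r2=0xf4
[3] flags=1000 NE?T → r2=0xc7
[4] flags=1010 → (cmp)
[5] flags=1010 VS?F → skip
[6] flags=1010 LE?T → r3=0x9d
[7] flags=1000 → (cmp)
[8] flags=1000 CS?F → skip
[9] flags=1000 VC?T → r4=0x89
[10] flags=1000 LT?T → r3=0x53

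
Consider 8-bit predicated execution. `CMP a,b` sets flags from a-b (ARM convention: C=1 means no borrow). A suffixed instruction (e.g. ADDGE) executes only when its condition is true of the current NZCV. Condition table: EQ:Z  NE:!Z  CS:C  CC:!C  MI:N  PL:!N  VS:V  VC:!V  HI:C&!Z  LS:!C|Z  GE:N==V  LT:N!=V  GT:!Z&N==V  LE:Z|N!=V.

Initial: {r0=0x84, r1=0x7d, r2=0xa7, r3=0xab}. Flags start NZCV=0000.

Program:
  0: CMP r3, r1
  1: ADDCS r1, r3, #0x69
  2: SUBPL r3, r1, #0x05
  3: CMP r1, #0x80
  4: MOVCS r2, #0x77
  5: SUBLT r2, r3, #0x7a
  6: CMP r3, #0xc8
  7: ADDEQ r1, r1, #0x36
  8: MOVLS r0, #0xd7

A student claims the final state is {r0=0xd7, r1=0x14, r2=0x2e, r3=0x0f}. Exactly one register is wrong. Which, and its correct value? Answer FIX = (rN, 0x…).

0: ✓ CMP  NZCV=0011
1: ✓ ADDCS  r1←0x14
2: ✓ SUBPL  r3←0x0f
3: ✓ CMP  NZCV=1001
4: · MOVCS
5: · SUBLT
6: ✓ CMP  NZCV=0000
7: · ADDEQ
8: ✓ MOVLS  r0←0xd7

FIX = (r2, 0xa7)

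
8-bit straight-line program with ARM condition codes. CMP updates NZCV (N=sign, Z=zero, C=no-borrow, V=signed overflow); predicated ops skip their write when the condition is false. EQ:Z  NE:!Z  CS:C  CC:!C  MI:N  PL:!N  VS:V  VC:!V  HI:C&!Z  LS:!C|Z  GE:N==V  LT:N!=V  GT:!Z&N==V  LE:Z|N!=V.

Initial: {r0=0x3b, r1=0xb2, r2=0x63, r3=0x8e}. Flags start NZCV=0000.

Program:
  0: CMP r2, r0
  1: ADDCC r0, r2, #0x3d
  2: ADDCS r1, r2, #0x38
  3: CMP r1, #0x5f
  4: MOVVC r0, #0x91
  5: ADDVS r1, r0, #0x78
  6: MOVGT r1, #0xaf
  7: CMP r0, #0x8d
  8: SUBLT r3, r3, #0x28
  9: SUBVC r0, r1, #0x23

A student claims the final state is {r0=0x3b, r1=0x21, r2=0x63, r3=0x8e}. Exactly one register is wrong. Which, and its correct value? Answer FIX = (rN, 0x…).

0: ✓ CMP  NZCV=0010
1: · ADDCC
2: ✓ ADDCS  r1←0x9b
3: ✓ CMP  NZCV=0011
4: · MOVVC
5: ✓ ADDVS  r1←0xb3
6: · MOVGT
7: ✓ CMP  NZCV=1001
8: · SUBLT
9: · SUBVC

FIX = (r1, 0xb3)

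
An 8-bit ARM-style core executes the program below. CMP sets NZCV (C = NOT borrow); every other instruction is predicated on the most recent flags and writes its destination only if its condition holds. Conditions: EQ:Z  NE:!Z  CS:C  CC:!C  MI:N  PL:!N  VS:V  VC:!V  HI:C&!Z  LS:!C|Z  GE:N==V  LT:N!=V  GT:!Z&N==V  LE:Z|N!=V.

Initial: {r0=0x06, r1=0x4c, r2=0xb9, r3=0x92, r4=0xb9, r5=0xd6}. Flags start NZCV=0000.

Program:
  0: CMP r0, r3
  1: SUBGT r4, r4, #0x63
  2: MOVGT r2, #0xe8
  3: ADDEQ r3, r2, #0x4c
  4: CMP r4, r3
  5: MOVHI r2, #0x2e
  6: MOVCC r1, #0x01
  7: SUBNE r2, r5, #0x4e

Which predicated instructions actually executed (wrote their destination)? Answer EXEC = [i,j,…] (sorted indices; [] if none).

EXEC = [1,2,6,7]

0: ✓ CMP  NZCV=0000
1: ✓ SUBGT  r4←0x56
2: ✓ MOVGT  r2←0xe8
3: · ADDEQ
4: ✓ CMP  NZCV=1001
5: · MOVHI
6: ✓ MOVCC  r1←0x01
7: ✓ SUBNE  r2←0x88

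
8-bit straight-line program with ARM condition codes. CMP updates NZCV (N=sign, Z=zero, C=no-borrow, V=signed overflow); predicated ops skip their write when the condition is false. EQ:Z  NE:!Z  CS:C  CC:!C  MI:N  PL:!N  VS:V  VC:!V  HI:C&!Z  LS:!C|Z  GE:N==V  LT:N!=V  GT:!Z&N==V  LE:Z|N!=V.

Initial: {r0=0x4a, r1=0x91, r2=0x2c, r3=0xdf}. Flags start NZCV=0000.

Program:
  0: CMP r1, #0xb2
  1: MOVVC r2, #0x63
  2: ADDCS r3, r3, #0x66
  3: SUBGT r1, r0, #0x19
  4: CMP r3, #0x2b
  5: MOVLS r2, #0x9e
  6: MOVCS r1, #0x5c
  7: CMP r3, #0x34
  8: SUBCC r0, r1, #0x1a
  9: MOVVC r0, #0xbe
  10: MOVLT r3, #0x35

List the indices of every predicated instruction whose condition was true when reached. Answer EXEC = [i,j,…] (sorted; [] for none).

EXEC = [1,6,9,10]

0: ✓ CMP  NZCV=1000
1: ✓ MOVVC  r2←0x63
2: · ADDCS
3: · SUBGT
4: ✓ CMP  NZCV=1010
5: · MOVLS
6: ✓ MOVCS  r1←0x5c
7: ✓ CMP  NZCV=1010
8: · SUBCC
9: ✓ MOVVC  r0←0xbe
10: ✓ MOVLT  r3←0x35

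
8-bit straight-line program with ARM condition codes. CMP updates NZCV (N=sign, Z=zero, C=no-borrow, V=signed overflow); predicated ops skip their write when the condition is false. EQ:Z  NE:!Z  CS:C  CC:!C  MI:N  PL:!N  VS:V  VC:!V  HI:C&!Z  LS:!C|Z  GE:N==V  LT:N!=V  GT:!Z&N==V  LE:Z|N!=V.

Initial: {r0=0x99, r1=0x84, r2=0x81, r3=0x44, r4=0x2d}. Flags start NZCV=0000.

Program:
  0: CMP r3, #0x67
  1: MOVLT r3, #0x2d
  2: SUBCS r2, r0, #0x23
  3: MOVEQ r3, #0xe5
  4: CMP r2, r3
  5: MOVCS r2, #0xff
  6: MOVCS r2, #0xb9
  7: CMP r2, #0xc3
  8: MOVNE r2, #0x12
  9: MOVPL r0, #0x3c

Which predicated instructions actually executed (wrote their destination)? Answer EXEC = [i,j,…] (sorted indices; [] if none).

EXEC = [1,5,6,8]

0: ✓ CMP  NZCV=1000
1: ✓ MOVLT  r3←0x2d
2: · SUBCS
3: · MOVEQ
4: ✓ CMP  NZCV=0011
5: ✓ MOVCS  r2←0xff
6: ✓ MOVCS  r2←0xb9
7: ✓ CMP  NZCV=1000
8: ✓ MOVNE  r2←0x12
9: · MOVPL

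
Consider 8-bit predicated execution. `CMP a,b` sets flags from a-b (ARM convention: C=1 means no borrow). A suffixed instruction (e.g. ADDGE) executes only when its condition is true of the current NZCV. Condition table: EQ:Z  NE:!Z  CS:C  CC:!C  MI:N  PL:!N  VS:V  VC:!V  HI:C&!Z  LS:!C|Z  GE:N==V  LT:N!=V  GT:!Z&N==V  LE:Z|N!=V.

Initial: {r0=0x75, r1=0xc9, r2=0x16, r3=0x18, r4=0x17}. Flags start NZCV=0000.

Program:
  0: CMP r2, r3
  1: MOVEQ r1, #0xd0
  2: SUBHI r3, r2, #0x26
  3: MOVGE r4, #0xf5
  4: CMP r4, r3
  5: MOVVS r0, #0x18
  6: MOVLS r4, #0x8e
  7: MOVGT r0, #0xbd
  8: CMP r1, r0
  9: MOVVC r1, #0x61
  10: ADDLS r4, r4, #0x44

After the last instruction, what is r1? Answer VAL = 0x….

0: ✓ CMP  NZCV=1000
1: · MOVEQ
2: · SUBHI
3: · MOVGE
4: ✓ CMP  NZCV=1000
5: · MOVVS
6: ✓ MOVLS  r4←0x8e
7: · MOVGT
8: ✓ CMP  NZCV=0011
9: · MOVVC
10: · ADDLS

VAL = 0xc9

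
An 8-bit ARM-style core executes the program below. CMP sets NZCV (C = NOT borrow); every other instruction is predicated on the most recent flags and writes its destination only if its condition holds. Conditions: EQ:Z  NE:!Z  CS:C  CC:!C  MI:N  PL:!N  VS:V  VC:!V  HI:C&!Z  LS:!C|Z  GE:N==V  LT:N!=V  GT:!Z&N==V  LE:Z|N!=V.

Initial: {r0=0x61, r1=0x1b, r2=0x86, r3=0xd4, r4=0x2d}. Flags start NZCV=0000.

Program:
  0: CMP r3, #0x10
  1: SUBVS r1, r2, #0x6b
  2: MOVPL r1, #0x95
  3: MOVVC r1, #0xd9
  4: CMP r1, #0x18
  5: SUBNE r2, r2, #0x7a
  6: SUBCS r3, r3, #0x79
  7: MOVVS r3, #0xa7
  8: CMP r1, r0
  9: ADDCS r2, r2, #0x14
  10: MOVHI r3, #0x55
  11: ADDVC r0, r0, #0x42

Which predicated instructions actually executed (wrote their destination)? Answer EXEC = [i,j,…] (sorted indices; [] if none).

EXEC = [3,5,6,9,10]

[0] flags=1010 → (cmp)
[1] flags=1010 VS?F → skip
[2] flags=1010 PL?F → skip
[3] flags=1010 VC?T → r1=0xd9
[4] flags=1010 → (cmp)
[5] flags=1010 NE?T → r2=0x0c
[6] flags=1010 CS?T → r3=0x5b
[7] flags=1010 VS?F → skip
[8] flags=0011 → (cmp)
[9] flags=0011 CS?T → r2=0x20
[10] flags=0011 HI?T → r3=0x55
[11] flags=0011 VC?F → skip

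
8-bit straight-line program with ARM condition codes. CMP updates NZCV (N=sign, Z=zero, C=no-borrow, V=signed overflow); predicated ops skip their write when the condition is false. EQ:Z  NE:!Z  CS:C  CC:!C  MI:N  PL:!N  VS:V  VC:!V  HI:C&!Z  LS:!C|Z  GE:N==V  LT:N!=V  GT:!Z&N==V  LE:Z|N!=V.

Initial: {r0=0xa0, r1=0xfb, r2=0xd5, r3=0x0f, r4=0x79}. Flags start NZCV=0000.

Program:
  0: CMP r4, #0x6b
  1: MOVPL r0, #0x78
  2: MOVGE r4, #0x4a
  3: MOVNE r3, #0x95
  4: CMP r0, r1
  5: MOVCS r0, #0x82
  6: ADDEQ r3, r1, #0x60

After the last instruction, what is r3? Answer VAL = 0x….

VAL = 0x95

0: ✓ CMP  NZCV=0010
1: ✓ MOVPL  r0←0x78
2: ✓ MOVGE  r4←0x4a
3: ✓ MOVNE  r3←0x95
4: ✓ CMP  NZCV=0000
5: · MOVCS
6: · ADDEQ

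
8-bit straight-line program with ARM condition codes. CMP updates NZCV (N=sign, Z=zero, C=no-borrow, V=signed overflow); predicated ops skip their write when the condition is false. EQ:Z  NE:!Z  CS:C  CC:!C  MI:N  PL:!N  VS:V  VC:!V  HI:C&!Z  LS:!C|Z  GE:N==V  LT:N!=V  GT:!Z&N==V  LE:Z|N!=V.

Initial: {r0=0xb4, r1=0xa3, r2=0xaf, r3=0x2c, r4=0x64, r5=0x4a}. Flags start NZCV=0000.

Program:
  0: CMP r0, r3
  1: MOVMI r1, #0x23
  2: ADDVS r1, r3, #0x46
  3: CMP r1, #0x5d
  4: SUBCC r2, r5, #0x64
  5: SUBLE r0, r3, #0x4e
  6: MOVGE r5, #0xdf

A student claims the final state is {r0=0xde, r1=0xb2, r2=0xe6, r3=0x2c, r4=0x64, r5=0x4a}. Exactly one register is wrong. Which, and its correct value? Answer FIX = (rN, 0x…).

[0] flags=1010 → (cmp)
[1] flags=1010 MI?T → r1=0x23
[2] flags=1010 VS?F → skip
[3] flags=1000 → (cmp)
[4] flags=1000 CC?T → r2=0xe6
[5] flags=1000 LE?T → r0=0xde
[6] flags=1000 GE?F → skip

FIX = (r1, 0x23)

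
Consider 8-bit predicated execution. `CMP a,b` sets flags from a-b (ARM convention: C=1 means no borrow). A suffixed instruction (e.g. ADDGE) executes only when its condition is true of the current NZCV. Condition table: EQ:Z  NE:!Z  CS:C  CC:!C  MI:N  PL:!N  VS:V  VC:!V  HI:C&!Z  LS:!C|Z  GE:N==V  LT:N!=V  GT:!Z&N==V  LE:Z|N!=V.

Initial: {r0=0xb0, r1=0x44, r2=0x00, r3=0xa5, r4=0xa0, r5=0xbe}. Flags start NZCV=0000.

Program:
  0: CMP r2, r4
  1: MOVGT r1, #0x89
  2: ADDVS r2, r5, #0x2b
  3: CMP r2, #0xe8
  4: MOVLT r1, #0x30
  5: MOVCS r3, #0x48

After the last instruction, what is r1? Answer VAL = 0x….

VAL = 0x89

0: ✓ CMP  NZCV=0000
1: ✓ MOVGT  r1←0x89
2: · ADDVS
3: ✓ CMP  NZCV=0000
4: · MOVLT
5: · MOVCS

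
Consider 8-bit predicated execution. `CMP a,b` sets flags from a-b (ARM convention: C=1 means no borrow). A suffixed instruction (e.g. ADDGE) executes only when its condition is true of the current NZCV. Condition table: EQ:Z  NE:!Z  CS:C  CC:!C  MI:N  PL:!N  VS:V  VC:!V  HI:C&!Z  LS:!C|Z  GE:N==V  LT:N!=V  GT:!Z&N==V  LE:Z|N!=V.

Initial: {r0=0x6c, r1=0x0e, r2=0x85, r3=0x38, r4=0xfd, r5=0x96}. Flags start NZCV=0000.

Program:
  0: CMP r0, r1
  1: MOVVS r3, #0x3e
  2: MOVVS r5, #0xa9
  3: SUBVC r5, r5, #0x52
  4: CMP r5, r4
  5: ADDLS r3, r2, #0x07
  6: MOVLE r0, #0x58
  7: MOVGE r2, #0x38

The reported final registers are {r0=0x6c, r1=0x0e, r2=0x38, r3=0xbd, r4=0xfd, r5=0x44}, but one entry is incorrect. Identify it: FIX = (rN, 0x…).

FIX = (r3, 0x8c)

0: ✓ CMP  NZCV=0010
1: · MOVVS
2: · MOVVS
3: ✓ SUBVC  r5←0x44
4: ✓ CMP  NZCV=0000
5: ✓ ADDLS  r3←0x8c
6: · MOVLE
7: ✓ MOVGE  r2←0x38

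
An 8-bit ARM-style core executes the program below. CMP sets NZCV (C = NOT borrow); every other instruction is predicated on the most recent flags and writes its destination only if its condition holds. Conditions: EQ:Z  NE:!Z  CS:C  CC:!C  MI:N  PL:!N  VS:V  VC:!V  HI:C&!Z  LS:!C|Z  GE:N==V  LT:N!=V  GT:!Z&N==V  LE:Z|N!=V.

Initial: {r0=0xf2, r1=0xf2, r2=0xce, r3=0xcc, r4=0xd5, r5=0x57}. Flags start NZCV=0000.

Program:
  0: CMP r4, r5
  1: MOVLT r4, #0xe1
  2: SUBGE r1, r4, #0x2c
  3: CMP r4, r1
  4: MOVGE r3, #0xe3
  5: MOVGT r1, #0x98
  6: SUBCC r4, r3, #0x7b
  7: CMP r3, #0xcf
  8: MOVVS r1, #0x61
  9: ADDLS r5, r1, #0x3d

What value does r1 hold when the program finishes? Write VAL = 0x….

VAL = 0xf2

0: ✓ CMP  NZCV=0011
1: ✓ MOVLT  r4←0xe1
2: · SUBGE
3: ✓ CMP  NZCV=1000
4: · MOVGE
5: · MOVGT
6: ✓ SUBCC  r4←0x51
7: ✓ CMP  NZCV=1000
8: · MOVVS
9: ✓ ADDLS  r5←0x2f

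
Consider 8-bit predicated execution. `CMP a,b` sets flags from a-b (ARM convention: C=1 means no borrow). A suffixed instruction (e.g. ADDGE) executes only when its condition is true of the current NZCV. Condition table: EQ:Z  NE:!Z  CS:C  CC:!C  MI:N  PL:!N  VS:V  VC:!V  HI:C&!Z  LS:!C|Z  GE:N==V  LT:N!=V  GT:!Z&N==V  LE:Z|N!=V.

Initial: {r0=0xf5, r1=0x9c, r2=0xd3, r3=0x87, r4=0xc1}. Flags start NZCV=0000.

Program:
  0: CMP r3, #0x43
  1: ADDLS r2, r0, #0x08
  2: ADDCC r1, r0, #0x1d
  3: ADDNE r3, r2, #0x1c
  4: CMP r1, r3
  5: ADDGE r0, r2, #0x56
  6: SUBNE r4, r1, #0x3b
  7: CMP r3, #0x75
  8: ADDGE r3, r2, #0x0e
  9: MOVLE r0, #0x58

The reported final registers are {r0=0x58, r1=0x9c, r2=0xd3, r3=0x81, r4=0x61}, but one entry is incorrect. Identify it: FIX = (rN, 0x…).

0: ✓ CMP  NZCV=0011
1: · ADDLS
2: · ADDCC
3: ✓ ADDNE  r3←0xef
4: ✓ CMP  NZCV=1000
5: · ADDGE
6: ✓ SUBNE  r4←0x61
7: ✓ CMP  NZCV=0011
8: · ADDGE
9: ✓ MOVLE  r0←0x58

FIX = (r3, 0xef)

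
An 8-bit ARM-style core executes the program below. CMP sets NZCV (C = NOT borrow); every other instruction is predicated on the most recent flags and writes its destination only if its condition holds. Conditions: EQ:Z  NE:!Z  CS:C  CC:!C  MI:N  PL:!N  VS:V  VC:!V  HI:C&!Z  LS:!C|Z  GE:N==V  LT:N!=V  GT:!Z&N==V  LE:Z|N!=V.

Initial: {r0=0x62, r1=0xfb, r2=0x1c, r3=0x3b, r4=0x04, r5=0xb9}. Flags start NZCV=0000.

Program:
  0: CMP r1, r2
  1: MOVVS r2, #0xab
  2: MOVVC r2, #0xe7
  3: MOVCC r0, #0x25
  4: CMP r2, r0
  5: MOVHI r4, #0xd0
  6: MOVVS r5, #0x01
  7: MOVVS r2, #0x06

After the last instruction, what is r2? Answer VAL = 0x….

VAL = 0xe7

[0] flags=1010 → (cmp)
[1] flags=1010 VS?F → skip
[2] flags=1010 VC?T → r2=0xe7
[3] flags=1010 CC?F → skip
[4] flags=1010 → (cmp)
[5] flags=1010 HI?T → r4=0xd0
[6] flags=1010 VS?F → skip
[7] flags=1010 VS?F → skip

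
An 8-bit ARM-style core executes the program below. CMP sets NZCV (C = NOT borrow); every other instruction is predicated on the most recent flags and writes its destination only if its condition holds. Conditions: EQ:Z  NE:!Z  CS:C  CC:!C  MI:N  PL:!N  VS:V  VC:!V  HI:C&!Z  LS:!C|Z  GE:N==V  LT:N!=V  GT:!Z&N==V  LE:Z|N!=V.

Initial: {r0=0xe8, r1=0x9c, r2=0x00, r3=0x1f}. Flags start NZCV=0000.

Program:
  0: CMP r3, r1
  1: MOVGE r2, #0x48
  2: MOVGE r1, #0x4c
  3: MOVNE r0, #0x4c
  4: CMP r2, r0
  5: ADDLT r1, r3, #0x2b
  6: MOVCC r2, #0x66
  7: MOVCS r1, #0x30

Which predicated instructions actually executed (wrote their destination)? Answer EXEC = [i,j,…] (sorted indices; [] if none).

EXEC = [1,2,3,5,6]

[0] flags=1001 → (cmp)
[1] flags=1001 GE?T → r2=0x48
[2] flags=1001 GE?T → r1=0x4c
[3] flags=1001 NE?T → r0=0x4c
[4] flags=1000 → (cmp)
[5] flags=1000 LT?T → r1=0x4a
[6] flags=1000 CC?T → r2=0x66
[7] flags=1000 CS?F → skip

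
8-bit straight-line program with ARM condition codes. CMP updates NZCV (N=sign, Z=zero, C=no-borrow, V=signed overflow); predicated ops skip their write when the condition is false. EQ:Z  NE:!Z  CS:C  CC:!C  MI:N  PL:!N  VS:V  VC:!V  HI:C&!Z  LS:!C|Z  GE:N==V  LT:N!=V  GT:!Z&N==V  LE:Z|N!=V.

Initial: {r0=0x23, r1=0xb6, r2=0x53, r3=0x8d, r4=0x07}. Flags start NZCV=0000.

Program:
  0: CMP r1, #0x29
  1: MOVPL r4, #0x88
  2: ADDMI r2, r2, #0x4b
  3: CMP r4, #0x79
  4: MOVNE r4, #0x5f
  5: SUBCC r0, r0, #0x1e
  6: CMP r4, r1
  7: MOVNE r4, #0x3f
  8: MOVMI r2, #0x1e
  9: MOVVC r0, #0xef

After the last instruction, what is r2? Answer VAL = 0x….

VAL = 0x1e

[0] flags=1010 → (cmp)
[1] flags=1010 PL?F → skip
[2] flags=1010 MI?T → r2=0x9e
[3] flags=1000 → (cmp)
[4] flags=1000 NE?T → r4=0x5f
[5] flags=1000 CC?T → r0=0x05
[6] flags=1001 → (cmp)
[7] flags=1001 NE?T → r4=0x3f
[8] flags=1001 MI?T → r2=0x1e
[9] flags=1001 VC?F → skip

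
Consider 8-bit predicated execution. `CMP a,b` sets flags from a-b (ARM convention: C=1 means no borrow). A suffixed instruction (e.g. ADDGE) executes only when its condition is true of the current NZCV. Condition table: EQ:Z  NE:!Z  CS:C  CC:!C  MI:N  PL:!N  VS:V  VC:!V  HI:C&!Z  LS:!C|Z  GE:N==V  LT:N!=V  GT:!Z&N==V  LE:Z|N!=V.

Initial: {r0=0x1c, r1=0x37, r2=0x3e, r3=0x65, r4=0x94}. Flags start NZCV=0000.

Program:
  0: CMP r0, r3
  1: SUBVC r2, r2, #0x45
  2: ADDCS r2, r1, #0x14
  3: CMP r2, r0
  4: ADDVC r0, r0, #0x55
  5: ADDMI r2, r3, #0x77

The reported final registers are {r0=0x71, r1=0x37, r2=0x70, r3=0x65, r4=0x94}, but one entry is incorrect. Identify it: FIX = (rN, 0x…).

FIX = (r2, 0xdc)

0: ✓ CMP  NZCV=1000
1: ✓ SUBVC  r2←0xf9
2: · ADDCS
3: ✓ CMP  NZCV=1010
4: ✓ ADDVC  r0←0x71
5: ✓ ADDMI  r2←0xdc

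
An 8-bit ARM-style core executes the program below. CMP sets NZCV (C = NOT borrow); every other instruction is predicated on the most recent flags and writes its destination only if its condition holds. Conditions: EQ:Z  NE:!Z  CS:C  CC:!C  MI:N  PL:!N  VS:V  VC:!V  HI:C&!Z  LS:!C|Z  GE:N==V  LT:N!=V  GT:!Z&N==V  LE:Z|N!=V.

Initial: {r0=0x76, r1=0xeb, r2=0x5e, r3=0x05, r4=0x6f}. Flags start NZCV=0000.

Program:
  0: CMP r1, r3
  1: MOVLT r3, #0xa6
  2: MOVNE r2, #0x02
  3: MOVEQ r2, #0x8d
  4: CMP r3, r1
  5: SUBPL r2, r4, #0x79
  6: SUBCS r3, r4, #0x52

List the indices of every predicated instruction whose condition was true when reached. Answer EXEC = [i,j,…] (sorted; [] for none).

EXEC = [1,2]

[0] flags=1010 → (cmp)
[1] flags=1010 LT?T → r3=0xa6
[2] flags=1010 NE?T → r2=0x02
[3] flags=1010 EQ?F → skip
[4] flags=1000 → (cmp)
[5] flags=1000 PL?F → skip
[6] flags=1000 CS?F → skip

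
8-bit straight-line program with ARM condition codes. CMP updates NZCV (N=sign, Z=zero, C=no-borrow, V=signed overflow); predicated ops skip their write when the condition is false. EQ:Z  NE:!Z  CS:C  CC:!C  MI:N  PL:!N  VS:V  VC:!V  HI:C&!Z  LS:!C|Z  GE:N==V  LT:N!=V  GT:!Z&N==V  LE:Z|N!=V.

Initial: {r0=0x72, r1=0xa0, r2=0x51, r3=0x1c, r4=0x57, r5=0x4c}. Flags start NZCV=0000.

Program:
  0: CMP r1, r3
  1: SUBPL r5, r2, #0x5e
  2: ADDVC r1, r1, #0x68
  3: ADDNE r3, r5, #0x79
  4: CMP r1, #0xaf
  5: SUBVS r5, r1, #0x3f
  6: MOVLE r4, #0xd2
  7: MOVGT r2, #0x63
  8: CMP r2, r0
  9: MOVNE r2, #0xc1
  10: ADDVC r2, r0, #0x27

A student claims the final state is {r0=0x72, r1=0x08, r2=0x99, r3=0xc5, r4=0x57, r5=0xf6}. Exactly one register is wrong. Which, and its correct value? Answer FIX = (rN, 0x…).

0: ✓ CMP  NZCV=1010
1: · SUBPL
2: ✓ ADDVC  r1←0x08
3: ✓ ADDNE  r3←0xc5
4: ✓ CMP  NZCV=0000
5: · SUBVS
6: · MOVLE
7: ✓ MOVGT  r2←0x63
8: ✓ CMP  NZCV=1000
9: ✓ MOVNE  r2←0xc1
10: ✓ ADDVC  r2←0x99

FIX = (r5, 0x4c)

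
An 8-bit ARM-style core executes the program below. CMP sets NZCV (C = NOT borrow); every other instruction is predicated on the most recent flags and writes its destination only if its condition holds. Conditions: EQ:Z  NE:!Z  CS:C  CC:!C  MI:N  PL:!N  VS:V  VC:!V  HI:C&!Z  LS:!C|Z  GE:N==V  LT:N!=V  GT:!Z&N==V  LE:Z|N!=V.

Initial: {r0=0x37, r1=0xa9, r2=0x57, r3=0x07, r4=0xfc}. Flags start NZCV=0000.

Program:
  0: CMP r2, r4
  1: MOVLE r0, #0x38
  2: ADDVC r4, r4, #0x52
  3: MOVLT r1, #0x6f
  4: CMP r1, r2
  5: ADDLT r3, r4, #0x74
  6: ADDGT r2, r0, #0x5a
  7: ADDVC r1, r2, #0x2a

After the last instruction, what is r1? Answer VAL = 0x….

VAL = 0xa9

[0] flags=0000 → (cmp)
[1] flags=0000 LE?F → skip
[2] flags=0000 VC?T → r4=0x4e
[3] flags=0000 LT?F → skip
[4] flags=0011 → (cmp)
[5] flags=0011 LT?T → r3=0xc2
[6] flags=0011 GT?F → skip
[7] flags=0011 VC?F → skip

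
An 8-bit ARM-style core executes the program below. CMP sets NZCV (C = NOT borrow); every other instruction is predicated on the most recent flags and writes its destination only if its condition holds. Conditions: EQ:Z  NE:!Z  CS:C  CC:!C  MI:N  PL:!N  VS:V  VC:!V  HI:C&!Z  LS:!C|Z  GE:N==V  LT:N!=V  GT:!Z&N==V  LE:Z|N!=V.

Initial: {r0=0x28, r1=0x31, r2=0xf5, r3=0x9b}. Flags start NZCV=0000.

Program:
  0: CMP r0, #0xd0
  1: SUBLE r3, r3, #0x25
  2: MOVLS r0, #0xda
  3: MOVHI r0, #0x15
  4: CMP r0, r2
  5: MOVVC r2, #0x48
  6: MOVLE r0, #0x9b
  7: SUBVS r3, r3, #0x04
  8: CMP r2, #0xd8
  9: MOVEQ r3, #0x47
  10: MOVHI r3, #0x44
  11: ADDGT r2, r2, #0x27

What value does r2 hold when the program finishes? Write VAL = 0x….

VAL = 0x6f

0: ✓ CMP  NZCV=0000
1: · SUBLE
2: ✓ MOVLS  r0←0xda
3: · MOVHI
4: ✓ CMP  NZCV=1000
5: ✓ MOVVC  r2←0x48
6: ✓ MOVLE  r0←0x9b
7: · SUBVS
8: ✓ CMP  NZCV=0000
9: · MOVEQ
10: · MOVHI
11: ✓ ADDGT  r2←0x6f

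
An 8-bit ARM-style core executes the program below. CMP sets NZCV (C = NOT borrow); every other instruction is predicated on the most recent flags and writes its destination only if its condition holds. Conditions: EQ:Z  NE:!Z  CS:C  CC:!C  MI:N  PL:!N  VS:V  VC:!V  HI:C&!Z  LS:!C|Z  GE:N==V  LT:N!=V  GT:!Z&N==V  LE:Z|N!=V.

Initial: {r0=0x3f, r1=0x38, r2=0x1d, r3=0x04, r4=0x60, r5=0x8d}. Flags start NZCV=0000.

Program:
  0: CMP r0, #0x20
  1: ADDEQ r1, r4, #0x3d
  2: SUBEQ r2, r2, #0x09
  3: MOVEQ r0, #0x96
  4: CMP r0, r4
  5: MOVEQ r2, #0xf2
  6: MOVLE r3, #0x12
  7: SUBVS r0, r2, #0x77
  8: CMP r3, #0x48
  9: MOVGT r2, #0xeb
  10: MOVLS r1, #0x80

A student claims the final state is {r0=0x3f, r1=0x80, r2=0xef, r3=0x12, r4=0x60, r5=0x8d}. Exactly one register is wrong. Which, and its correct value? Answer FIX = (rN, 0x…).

FIX = (r2, 0x1d)

0: ✓ CMP  NZCV=0010
1: · ADDEQ
2: · SUBEQ
3: · MOVEQ
4: ✓ CMP  NZCV=1000
5: · MOVEQ
6: ✓ MOVLE  r3←0x12
7: · SUBVS
8: ✓ CMP  NZCV=1000
9: · MOVGT
10: ✓ MOVLS  r1←0x80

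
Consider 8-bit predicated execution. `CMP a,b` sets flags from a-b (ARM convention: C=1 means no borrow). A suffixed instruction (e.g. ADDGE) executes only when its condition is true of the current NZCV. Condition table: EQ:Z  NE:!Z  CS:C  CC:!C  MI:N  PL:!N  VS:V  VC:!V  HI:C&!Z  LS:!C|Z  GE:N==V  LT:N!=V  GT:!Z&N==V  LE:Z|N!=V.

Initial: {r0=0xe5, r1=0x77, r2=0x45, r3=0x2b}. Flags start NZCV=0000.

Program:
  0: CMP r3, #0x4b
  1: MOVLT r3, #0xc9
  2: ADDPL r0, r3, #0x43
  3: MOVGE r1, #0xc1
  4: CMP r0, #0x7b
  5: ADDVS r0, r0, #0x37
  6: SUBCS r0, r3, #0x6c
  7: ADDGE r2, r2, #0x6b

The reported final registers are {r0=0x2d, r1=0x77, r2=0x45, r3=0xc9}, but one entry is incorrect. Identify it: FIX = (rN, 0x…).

FIX = (r0, 0x5d)

0: ✓ CMP  NZCV=1000
1: ✓ MOVLT  r3←0xc9
2: · ADDPL
3: · MOVGE
4: ✓ CMP  NZCV=0011
5: ✓ ADDVS  r0←0x1c
6: ✓ SUBCS  r0←0x5d
7: · ADDGE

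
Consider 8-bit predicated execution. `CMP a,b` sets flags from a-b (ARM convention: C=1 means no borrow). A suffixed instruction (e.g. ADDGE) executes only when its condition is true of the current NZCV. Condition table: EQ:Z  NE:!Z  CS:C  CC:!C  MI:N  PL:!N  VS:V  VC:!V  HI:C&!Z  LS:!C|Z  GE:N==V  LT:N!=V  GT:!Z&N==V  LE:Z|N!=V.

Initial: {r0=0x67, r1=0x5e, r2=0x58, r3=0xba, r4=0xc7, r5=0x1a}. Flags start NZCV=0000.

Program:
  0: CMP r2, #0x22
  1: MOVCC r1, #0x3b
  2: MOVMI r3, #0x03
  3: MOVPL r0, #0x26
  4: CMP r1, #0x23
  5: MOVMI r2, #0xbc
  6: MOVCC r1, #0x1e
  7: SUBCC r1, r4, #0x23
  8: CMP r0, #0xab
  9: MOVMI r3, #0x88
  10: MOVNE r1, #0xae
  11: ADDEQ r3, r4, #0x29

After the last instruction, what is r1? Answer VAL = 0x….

VAL = 0xae

0: ✓ CMP  NZCV=0010
1: · MOVCC
2: · MOVMI
3: ✓ MOVPL  r0←0x26
4: ✓ CMP  NZCV=0010
5: · MOVMI
6: · MOVCC
7: · SUBCC
8: ✓ CMP  NZCV=0000
9: · MOVMI
10: ✓ MOVNE  r1←0xae
11: · ADDEQ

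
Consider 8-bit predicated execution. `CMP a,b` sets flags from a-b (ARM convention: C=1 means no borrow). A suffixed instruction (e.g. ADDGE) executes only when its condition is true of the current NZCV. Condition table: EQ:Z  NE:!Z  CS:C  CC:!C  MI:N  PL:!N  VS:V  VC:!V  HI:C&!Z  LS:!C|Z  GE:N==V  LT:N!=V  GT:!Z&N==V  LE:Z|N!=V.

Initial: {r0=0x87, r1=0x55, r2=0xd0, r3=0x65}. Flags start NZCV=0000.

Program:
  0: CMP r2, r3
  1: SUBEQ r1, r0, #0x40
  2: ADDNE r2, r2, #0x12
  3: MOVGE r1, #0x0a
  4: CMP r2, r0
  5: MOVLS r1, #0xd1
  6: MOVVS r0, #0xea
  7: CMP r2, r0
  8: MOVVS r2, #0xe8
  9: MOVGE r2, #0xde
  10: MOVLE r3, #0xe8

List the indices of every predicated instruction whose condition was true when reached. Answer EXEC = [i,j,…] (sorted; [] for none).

EXEC = [2,9]

0: ✓ CMP  NZCV=0011
1: · SUBEQ
2: ✓ ADDNE  r2←0xe2
3: · MOVGE
4: ✓ CMP  NZCV=0010
5: · MOVLS
6: · MOVVS
7: ✓ CMP  NZCV=0010
8: · MOVVS
9: ✓ MOVGE  r2←0xde
10: · MOVLE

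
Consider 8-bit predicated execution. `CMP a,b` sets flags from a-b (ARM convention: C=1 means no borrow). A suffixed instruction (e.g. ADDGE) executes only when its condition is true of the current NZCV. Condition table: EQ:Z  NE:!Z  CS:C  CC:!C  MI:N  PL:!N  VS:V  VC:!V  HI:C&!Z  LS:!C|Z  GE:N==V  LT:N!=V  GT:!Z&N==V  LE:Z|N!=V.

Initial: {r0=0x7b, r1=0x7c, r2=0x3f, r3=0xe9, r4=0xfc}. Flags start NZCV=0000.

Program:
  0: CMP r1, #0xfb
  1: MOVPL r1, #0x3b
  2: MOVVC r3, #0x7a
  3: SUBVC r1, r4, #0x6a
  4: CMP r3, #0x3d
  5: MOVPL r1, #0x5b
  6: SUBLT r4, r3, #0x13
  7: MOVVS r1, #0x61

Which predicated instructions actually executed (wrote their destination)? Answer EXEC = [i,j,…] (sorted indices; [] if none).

EXEC = [6]

[0] flags=1001 → (cmp)
[1] flags=1001 PL?F → skip
[2] flags=1001 VC?F → skip
[3] flags=1001 VC?F → skip
[4] flags=1010 → (cmp)
[5] flags=1010 PL?F → skip
[6] flags=1010 LT?T → r4=0xd6
[7] flags=1010 VS?F → skip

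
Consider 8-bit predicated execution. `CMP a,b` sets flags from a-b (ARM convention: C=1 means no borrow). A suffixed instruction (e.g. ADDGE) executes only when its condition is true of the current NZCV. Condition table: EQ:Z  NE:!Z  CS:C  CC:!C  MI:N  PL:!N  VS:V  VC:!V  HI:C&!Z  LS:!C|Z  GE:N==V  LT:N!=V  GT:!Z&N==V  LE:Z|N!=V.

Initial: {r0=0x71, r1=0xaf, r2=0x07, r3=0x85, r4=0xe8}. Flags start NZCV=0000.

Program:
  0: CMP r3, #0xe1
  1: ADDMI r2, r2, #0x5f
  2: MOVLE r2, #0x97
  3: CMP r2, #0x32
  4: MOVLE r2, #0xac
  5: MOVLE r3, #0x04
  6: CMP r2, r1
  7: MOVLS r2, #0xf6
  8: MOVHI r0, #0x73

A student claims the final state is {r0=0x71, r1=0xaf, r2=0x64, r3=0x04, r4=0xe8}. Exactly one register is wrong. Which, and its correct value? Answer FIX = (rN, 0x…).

FIX = (r2, 0xf6)

[0] flags=1000 → (cmp)
[1] flags=1000 MI?T → r2=0x66
[2] flags=1000 LE?T → r2=0x97
[3] flags=0011 → (cmp)
[4] flags=0011 LE?T → r2=0xac
[5] flags=0011 LE?T → r3=0x04
[6] flags=1000 → (cmp)
[7] flags=1000 LS?T → r2=0xf6
[8] flags=1000 HI?F → skip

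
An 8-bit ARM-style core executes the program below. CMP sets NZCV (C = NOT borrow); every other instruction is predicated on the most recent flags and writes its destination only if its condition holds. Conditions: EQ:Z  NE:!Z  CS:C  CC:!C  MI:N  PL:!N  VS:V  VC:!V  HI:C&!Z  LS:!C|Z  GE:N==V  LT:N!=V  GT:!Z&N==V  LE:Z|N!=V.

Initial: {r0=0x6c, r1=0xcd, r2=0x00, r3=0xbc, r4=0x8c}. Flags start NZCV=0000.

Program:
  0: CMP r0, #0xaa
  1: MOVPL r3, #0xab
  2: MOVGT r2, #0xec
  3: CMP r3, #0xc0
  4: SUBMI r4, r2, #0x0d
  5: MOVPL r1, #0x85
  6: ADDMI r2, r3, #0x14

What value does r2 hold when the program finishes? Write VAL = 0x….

VAL = 0xd0

[0] flags=1001 → (cmp)
[1] flags=1001 PL?F → skip
[2] flags=1001 GT?T → r2=0xec
[3] flags=1000 → (cmp)
[4] flags=1000 MI?T → r4=0xdf
[5] flags=1000 PL?F → skip
[6] flags=1000 MI?T → r2=0xd0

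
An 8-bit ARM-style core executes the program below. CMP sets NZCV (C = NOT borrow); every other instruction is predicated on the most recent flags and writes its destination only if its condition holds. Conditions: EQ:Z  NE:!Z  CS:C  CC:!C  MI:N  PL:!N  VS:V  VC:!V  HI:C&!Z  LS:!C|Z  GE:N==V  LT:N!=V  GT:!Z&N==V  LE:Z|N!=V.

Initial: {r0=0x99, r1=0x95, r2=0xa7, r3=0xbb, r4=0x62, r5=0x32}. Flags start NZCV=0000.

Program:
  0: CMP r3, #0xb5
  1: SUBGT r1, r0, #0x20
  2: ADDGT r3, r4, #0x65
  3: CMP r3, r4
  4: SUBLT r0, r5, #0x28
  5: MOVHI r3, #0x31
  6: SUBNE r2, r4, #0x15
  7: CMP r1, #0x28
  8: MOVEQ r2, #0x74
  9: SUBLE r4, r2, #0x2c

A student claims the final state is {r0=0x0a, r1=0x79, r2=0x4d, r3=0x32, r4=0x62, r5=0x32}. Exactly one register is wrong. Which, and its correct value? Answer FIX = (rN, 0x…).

[0] flags=0010 → (cmp)
[1] flags=0010 GT?T → r1=0x79
[2] flags=0010 GT?T → r3=0xc7
[3] flags=0011 → (cmp)
[4] flags=0011 LT?T → r0=0x0a
[5] flags=0011 HI?T → r3=0x31
[6] flags=0011 NE?T → r2=0x4d
[7] flags=0010 → (cmp)
[8] flags=0010 EQ?F → skip
[9] flags=0010 LE?F → skip

FIX = (r3, 0x31)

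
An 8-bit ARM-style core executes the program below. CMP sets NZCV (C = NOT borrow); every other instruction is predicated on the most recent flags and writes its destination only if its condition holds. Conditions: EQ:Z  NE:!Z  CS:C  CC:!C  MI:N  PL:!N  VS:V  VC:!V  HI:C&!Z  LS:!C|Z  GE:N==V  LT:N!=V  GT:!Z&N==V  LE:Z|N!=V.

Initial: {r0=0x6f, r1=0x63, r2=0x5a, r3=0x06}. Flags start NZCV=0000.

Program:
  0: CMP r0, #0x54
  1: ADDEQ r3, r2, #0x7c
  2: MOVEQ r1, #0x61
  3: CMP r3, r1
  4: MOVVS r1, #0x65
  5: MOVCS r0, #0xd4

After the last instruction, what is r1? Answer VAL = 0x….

VAL = 0x63

0: ✓ CMP  NZCV=0010
1: · ADDEQ
2: · MOVEQ
3: ✓ CMP  NZCV=1000
4: · MOVVS
5: · MOVCS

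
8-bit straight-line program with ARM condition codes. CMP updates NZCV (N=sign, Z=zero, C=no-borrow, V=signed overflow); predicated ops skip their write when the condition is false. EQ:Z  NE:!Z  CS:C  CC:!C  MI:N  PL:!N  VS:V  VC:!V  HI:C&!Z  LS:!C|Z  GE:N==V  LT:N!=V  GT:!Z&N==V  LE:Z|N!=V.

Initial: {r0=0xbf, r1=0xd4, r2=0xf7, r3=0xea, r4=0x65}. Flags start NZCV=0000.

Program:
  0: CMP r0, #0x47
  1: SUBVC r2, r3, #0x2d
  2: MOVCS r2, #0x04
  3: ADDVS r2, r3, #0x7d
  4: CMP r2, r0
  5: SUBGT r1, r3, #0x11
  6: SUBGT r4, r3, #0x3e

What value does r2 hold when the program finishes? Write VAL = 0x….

0: ✓ CMP  NZCV=0011
1: · SUBVC
2: ✓ MOVCS  r2←0x04
3: ✓ ADDVS  r2←0x67
4: ✓ CMP  NZCV=1001
5: ✓ SUBGT  r1←0xd9
6: ✓ SUBGT  r4←0xac

VAL = 0x67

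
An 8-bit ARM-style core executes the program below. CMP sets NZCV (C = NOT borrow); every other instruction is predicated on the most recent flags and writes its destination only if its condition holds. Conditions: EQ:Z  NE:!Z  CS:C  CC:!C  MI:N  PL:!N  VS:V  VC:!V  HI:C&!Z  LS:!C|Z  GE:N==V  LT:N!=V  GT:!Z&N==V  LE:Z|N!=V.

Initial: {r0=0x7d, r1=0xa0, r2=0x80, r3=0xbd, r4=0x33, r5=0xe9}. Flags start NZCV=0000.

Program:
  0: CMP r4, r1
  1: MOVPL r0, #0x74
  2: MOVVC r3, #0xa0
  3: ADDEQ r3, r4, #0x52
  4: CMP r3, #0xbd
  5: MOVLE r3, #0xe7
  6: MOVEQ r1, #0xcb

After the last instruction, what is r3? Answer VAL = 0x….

[0] flags=1001 → (cmp)
[1] flags=1001 PL?F → skip
[2] flags=1001 VC?F → skip
[3] flags=1001 EQ?F → skip
[4] flags=0110 → (cmp)
[5] flags=0110 LE?T → r3=0xe7
[6] flags=0110 EQ?T → r1=0xcb

VAL = 0xe7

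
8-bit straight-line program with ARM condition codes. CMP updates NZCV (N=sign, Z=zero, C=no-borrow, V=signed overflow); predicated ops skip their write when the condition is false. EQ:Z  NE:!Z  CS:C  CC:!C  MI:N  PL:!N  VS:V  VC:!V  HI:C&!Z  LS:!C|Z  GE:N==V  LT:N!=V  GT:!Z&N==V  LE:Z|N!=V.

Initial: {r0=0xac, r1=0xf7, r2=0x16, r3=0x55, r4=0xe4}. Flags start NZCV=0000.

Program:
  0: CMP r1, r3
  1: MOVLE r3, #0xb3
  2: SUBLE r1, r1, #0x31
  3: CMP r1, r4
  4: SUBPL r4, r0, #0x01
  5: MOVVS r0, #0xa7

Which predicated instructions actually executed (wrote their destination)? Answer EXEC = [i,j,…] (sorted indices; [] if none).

EXEC = [1,2]

[0] flags=1010 → (cmp)
[1] flags=1010 LE?T → r3=0xb3
[2] flags=1010 LE?T → r1=0xc6
[3] flags=1000 → (cmp)
[4] flags=1000 PL?F → skip
[5] flags=1000 VS?F → skip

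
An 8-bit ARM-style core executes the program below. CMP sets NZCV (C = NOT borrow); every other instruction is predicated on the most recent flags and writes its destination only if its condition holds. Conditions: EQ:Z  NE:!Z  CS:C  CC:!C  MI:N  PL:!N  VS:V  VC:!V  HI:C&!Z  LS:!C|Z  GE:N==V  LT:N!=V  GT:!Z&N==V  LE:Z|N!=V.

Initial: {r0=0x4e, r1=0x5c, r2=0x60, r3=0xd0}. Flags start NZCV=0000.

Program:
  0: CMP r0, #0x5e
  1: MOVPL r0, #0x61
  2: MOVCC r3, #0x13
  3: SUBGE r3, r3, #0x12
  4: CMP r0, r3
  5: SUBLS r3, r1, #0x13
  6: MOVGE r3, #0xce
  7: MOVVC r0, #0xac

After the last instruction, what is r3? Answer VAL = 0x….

[0] flags=1000 → (cmp)
[1] flags=1000 PL?F → skip
[2] flags=1000 CC?T → r3=0x13
[3] flags=1000 GE?F → skip
[4] flags=0010 → (cmp)
[5] flags=0010 LS?F → skip
[6] flags=0010 GE?T → r3=0xce
[7] flags=0010 VC?T → r0=0xac

VAL = 0xce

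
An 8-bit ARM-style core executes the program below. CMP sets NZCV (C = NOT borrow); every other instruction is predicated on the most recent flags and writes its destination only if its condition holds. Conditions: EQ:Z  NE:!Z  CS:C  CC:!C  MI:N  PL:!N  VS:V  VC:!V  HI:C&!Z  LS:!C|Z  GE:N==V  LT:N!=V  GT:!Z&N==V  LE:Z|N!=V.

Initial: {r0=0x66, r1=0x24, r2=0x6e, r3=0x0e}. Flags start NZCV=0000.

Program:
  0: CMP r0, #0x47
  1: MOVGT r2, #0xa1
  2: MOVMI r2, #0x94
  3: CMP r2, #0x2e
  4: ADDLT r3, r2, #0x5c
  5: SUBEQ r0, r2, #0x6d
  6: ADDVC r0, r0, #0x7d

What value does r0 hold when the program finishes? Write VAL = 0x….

VAL = 0x66

0: ✓ CMP  NZCV=0010
1: ✓ MOVGT  r2←0xa1
2: · MOVMI
3: ✓ CMP  NZCV=0011
4: ✓ ADDLT  r3←0xfd
5: · SUBEQ
6: · ADDVC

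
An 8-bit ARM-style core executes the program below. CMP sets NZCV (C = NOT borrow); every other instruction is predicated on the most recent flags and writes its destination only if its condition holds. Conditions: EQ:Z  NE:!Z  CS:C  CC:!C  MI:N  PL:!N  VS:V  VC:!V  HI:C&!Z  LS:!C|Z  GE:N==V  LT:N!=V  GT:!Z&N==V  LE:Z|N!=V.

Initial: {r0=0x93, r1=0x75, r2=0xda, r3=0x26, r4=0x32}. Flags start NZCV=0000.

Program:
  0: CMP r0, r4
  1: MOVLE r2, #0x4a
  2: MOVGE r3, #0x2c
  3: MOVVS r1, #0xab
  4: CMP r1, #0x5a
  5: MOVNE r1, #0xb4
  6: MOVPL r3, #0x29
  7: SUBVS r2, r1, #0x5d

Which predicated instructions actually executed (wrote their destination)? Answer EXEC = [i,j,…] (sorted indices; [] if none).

EXEC = [1,3,5,6,7]

[0] flags=0011 → (cmp)
[1] flags=0011 LE?T → r2=0x4a
[2] flags=0011 GE?F → skip
[3] flags=0011 VS?T → r1=0xab
[4] flags=0011 → (cmp)
[5] flags=0011 NE?T → r1=0xb4
[6] flags=0011 PL?T → r3=0x29
[7] flags=0011 VS?T → r2=0x57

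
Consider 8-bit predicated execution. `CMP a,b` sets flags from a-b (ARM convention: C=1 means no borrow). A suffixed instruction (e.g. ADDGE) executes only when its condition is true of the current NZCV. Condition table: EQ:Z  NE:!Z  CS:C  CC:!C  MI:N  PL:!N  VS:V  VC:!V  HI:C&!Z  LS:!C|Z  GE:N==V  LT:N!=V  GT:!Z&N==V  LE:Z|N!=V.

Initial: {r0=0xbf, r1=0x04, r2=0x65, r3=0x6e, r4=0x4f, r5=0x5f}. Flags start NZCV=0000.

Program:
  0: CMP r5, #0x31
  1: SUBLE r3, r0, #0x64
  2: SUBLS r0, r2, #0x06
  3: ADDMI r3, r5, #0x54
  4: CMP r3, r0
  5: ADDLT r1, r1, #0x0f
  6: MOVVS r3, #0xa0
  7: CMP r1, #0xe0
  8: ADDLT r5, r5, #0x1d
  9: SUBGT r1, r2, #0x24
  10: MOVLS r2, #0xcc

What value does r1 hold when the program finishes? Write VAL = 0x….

0: ✓ CMP  NZCV=0010
1: · SUBLE
2: · SUBLS
3: · ADDMI
4: ✓ CMP  NZCV=1001
5: · ADDLT
6: ✓ MOVVS  r3←0xa0
7: ✓ CMP  NZCV=0000
8: · ADDLT
9: ✓ SUBGT  r1←0x41
10: ✓ MOVLS  r2←0xcc

VAL = 0x41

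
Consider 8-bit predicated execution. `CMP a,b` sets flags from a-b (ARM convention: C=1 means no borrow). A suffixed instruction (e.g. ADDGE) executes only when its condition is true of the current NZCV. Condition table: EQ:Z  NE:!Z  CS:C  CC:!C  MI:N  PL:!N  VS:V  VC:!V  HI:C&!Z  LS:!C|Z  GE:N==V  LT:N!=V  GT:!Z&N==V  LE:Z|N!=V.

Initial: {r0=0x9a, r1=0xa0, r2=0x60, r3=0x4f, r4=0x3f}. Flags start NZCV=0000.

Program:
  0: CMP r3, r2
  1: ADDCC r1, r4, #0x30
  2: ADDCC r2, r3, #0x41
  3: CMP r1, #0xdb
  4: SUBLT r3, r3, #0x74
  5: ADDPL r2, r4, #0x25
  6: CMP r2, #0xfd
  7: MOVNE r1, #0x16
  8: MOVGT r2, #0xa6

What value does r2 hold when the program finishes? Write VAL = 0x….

[0] flags=1000 → (cmp)
[1] flags=1000 CC?T → r1=0x6f
[2] flags=1000 CC?T → r2=0x90
[3] flags=1001 → (cmp)
[4] flags=1001 LT?F → skip
[5] flags=1001 PL?F → skip
[6] flags=1000 → (cmp)
[7] flags=1000 NE?T → r1=0x16
[8] flags=1000 GT?F → skip

VAL = 0x90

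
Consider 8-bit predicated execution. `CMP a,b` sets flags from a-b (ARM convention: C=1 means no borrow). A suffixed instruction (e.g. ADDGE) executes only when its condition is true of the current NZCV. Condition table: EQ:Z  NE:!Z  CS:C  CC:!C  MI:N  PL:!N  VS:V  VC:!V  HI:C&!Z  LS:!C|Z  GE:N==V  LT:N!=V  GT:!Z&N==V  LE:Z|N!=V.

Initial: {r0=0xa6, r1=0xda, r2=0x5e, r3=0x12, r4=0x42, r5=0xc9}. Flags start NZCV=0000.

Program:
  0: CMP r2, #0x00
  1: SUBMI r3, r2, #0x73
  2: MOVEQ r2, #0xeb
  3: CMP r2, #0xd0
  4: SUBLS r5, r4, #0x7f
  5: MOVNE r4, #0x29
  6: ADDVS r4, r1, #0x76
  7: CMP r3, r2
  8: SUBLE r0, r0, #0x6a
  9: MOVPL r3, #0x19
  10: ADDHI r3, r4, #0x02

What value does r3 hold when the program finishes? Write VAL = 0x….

0: ✓ CMP  NZCV=0010
1: · SUBMI
2: · MOVEQ
3: ✓ CMP  NZCV=1001
4: ✓ SUBLS  r5←0xc3
5: ✓ MOVNE  r4←0x29
6: ✓ ADDVS  r4←0x50
7: ✓ CMP  NZCV=1000
8: ✓ SUBLE  r0←0x3c
9: · MOVPL
10: · ADDHI

VAL = 0x12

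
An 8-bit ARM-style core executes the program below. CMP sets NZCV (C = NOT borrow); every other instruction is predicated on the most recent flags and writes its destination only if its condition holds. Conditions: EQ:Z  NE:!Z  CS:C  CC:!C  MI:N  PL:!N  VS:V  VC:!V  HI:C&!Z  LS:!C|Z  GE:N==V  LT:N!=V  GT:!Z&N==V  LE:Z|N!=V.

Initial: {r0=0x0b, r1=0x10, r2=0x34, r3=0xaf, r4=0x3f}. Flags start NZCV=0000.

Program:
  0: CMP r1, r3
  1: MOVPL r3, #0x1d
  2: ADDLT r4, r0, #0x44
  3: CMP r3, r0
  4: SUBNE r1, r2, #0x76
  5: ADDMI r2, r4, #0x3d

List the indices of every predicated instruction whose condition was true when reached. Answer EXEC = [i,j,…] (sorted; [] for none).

[0] flags=0000 → (cmp)
[1] flags=0000 PL?T → r3=0x1d
[2] flags=0000 LT?F → skip
[3] flags=0010 → (cmp)
[4] flags=0010 NE?T → r1=0xbe
[5] flags=0010 MI?F → skip

EXEC = [1,4]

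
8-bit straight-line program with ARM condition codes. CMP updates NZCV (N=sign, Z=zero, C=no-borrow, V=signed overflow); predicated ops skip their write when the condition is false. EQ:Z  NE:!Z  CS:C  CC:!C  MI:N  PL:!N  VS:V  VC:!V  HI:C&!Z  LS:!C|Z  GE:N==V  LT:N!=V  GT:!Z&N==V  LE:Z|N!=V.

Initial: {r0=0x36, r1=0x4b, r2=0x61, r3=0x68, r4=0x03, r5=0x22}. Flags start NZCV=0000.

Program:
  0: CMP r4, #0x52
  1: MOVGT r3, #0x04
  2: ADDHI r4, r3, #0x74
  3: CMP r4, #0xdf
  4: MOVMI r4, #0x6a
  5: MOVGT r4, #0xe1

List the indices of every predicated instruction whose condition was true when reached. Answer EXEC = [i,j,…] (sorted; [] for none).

[0] flags=1000 → (cmp)
[1] flags=1000 GT?F → skip
[2] flags=1000 HI?F → skip
[3] flags=0000 → (cmp)
[4] flags=0000 MI?F → skip
[5] flags=0000 GT?T → r4=0xe1

EXEC = [5]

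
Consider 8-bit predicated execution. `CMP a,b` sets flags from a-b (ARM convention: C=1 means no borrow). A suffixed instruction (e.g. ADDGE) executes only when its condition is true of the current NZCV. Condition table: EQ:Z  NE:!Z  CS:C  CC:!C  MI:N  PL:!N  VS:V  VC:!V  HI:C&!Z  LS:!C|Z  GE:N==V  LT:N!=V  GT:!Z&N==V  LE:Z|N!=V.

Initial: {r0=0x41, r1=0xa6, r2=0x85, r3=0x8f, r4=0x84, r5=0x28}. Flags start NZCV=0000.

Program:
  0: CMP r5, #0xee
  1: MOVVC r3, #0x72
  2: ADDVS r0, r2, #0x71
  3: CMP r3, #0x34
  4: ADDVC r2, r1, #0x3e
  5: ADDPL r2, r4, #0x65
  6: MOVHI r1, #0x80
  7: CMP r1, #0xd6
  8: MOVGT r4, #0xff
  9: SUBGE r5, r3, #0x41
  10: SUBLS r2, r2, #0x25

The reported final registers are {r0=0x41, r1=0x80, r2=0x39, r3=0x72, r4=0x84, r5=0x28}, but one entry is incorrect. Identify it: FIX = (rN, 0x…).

FIX = (r2, 0xc4)

0: ✓ CMP  NZCV=0000
1: ✓ MOVVC  r3←0x72
2: · ADDVS
3: ✓ CMP  NZCV=0010
4: ✓ ADDVC  r2←0xe4
5: ✓ ADDPL  r2←0xe9
6: ✓ MOVHI  r1←0x80
7: ✓ CMP  NZCV=1000
8: · MOVGT
9: · SUBGE
10: ✓ SUBLS  r2←0xc4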